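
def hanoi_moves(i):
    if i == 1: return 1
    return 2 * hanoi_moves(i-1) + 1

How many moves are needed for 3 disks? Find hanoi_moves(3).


hanoi_moves(3) = 2 * hanoi_moves(2) + 1
hanoi_moves(2) = 2 * hanoi_moves(1) + 1
hanoi_moves(1) = 1  (base case)
hanoi_moves(2) = 2 * 1 + 1 = 3
hanoi_moves(3) = 2 * 3 + 1 = 7

7


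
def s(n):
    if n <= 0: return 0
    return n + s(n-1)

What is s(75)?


s(75)
= 75 + 74 + 73 + 72 + 71 + 70 + 69 + 68 + 67 + 66 + 65 + 64 + 63 + 62 + 61 + 60 + 59 + 58 + 57 + 56 + 55 + 54 + 53 + 52 + 51 + 50 + 49 + 48 + 47 + 46 + 45 + 44 + 43 + 42 + 41 + 40 + 39 + 38 + 37 + 36 + 35 + 34 + 33 + 32 + 31 + 30 + 29 + 28 + 27 + 26 + 25 + 24 + 23 + 22 + 21 + 20 + 19 + 18 + 17 + 16 + 15 + 14 + 13 + 12 + 11 + 10 + 9 + 8 + 7 + 6 + 5 + 4 + 3 + 2 + 1 + s(0)
= 75 + 74 + 73 + 72 + 71 + 70 + 69 + 68 + 67 + 66 + 65 + 64 + 63 + 62 + 61 + 60 + 59 + 58 + 57 + 56 + 55 + 54 + 53 + 52 + 51 + 50 + 49 + 48 + 47 + 46 + 45 + 44 + 43 + 42 + 41 + 40 + 39 + 38 + 37 + 36 + 35 + 34 + 33 + 32 + 31 + 30 + 29 + 28 + 27 + 26 + 25 + 24 + 23 + 22 + 21 + 20 + 19 + 18 + 17 + 16 + 15 + 14 + 13 + 12 + 11 + 10 + 9 + 8 + 7 + 6 + 5 + 4 + 3 + 2 + 1 + 0
= 2850

2850


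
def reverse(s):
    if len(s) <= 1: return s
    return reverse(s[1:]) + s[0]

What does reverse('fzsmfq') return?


reverse('fzsmfq') = reverse('zsmfq') + 'f'
reverse('zsmfq') = reverse('smfq') + 'z'
reverse('smfq') = reverse('mfq') + 's'
reverse('mfq') = reverse('fq') + 'm'
reverse('fq') = reverse('q') + 'f'
reverse('q') = 'q'  (base case)
Concatenating: 'q' + 'f' + 'm' + 's' + 'z' + 'f' = 'qfmszf'

qfmszf


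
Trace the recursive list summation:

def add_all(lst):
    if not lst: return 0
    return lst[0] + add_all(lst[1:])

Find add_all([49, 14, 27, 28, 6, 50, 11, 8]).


add_all([49, 14, 27, 28, 6, 50, 11, 8]) = 49 + add_all([14, 27, 28, 6, 50, 11, 8])
add_all([14, 27, 28, 6, 50, 11, 8]) = 14 + add_all([27, 28, 6, 50, 11, 8])
add_all([27, 28, 6, 50, 11, 8]) = 27 + add_all([28, 6, 50, 11, 8])
add_all([28, 6, 50, 11, 8]) = 28 + add_all([6, 50, 11, 8])
add_all([6, 50, 11, 8]) = 6 + add_all([50, 11, 8])
add_all([50, 11, 8]) = 50 + add_all([11, 8])
add_all([11, 8]) = 11 + add_all([8])
add_all([8]) = 8 + add_all([])
add_all([]) = 0  (base case)
Total: 49 + 14 + 27 + 28 + 6 + 50 + 11 + 8 + 0 = 193

193


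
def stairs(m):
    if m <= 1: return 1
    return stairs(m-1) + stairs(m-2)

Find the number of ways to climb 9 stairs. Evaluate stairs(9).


Building up from base cases:
stairs(0) = 1
stairs(1) = 1
stairs(2) = stairs(1) + stairs(0) = 1 + 1 = 2
stairs(3) = stairs(2) + stairs(1) = 2 + 1 = 3
stairs(4) = stairs(3) + stairs(2) = 3 + 2 = 5
stairs(5) = stairs(4) + stairs(3) = 5 + 3 = 8
stairs(6) = stairs(5) + stairs(4) = 8 + 5 = 13
stairs(7) = stairs(6) + stairs(5) = 13 + 8 = 21
stairs(8) = stairs(7) + stairs(6) = 21 + 13 = 34
stairs(9) = stairs(8) + stairs(7) = 34 + 21 = 55

55


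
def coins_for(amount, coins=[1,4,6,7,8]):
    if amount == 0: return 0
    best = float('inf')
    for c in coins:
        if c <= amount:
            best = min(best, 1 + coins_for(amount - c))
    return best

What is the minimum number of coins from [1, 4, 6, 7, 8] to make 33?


Building up with DP:
coins_for(0) = 0
coins_for(1) = min(1+coins_for(0)=1+0=1) = 1
coins_for(2) = min(1+coins_for(1)=1+1=2) = 2
coins_for(3) = min(1+coins_for(2)=1+2=3) = 3
coins_for(4) = min(1+coins_for(3)=1+3=4, 1+coins_for(0)=1+0=1) = 1
coins_for(5) = min(1+coins_for(4)=1+1=2, 1+coins_for(1)=1+1=2) = 2
coins_for(6) = min(1+coins_for(5)=1+2=3, 1+coins_for(2)=1+2=3, 1+coins_for(0)=1+0=1) = 1
coins_for(7) = min(1+coins_for(6)=1+1=2, 1+coins_for(3)=1+3=4, 1+coins_for(1)=1+1=2, 1+coins_for(0)=1+0=1) = 1
coins_for(8) = min(1+coins_for(7)=1+1=2, 1+coins_for(4)=1+1=2, 1+coins_for(2)=1+2=3, 1+coins_for(1)=1+1=2, 1+coins_for(0)=1+0=1) = 1
coins_for(9) = min(1+coins_for(8)=1+1=2, 1+coins_for(5)=1+2=3, 1+coins_for(3)=1+3=4, 1+coins_for(2)=1+2=3, 1+coins_for(1)=1+1=2) = 2
coins_for(10) = min(1+coins_for(9)=1+2=3, 1+coins_for(6)=1+1=2, 1+coins_for(4)=1+1=2, 1+coins_for(3)=1+3=4, 1+coins_for(2)=1+2=3) = 2
coins_for(11) = min(1+coins_for(10)=1+2=3, 1+coins_for(7)=1+1=2, 1+coins_for(5)=1+2=3, 1+coins_for(4)=1+1=2, 1+coins_for(3)=1+3=4) = 2
coins_for(12) = min(1+coins_for(11)=1+2=3, 1+coins_for(8)=1+1=2, 1+coins_for(6)=1+1=2, 1+coins_for(5)=1+2=3, 1+coins_for(4)=1+1=2) = 2
coins_for(13) = min(1+coins_for(12)=1+2=3, 1+coins_for(9)=1+2=3, 1+coins_for(7)=1+1=2, 1+coins_for(6)=1+1=2, 1+coins_for(5)=1+2=3) = 2
coins_for(14) = min(1+coins_for(13)=1+2=3, 1+coins_for(10)=1+2=3, 1+coins_for(8)=1+1=2, 1+coins_for(7)=1+1=2, 1+coins_for(6)=1+1=2) = 2
coins_for(15) = min(1+coins_for(14)=1+2=3, 1+coins_for(11)=1+2=3, 1+coins_for(9)=1+2=3, 1+coins_for(8)=1+1=2, 1+coins_for(7)=1+1=2) = 2
coins_for(16) = min(1+coins_for(15)=1+2=3, 1+coins_for(12)=1+2=3, 1+coins_for(10)=1+2=3, 1+coins_for(9)=1+2=3, 1+coins_for(8)=1+1=2) = 2
coins_for(17) = min(1+coins_for(16)=1+2=3, 1+coins_for(13)=1+2=3, 1+coins_for(11)=1+2=3, 1+coins_for(10)=1+2=3, 1+coins_for(9)=1+2=3) = 3
coins_for(18) = min(1+coins_for(17)=1+3=4, 1+coins_for(14)=1+2=3, 1+coins_for(12)=1+2=3, 1+coins_for(11)=1+2=3, 1+coins_for(10)=1+2=3) = 3
coins_for(19) = min(1+coins_for(18)=1+3=4, 1+coins_for(15)=1+2=3, 1+coins_for(13)=1+2=3, 1+coins_for(12)=1+2=3, 1+coins_for(11)=1+2=3) = 3
coins_for(20) = min(1+coins_for(19)=1+3=4, 1+coins_for(16)=1+2=3, 1+coins_for(14)=1+2=3, 1+coins_for(13)=1+2=3, 1+coins_for(12)=1+2=3) = 3
coins_for(21) = min(1+coins_for(20)=1+3=4, 1+coins_for(17)=1+3=4, 1+coins_for(15)=1+2=3, 1+coins_for(14)=1+2=3, 1+coins_for(13)=1+2=3) = 3
coins_for(22) = min(1+coins_for(21)=1+3=4, 1+coins_for(18)=1+3=4, 1+coins_for(16)=1+2=3, 1+coins_for(15)=1+2=3, 1+coins_for(14)=1+2=3) = 3
coins_for(23) = min(1+coins_for(22)=1+3=4, 1+coins_for(19)=1+3=4, 1+coins_for(17)=1+3=4, 1+coins_for(16)=1+2=3, 1+coins_for(15)=1+2=3) = 3
coins_for(24) = min(1+coins_for(23)=1+3=4, 1+coins_for(20)=1+3=4, 1+coins_for(18)=1+3=4, 1+coins_for(17)=1+3=4, 1+coins_for(16)=1+2=3) = 3
coins_for(25) = min(1+coins_for(24)=1+3=4, 1+coins_for(21)=1+3=4, 1+coins_for(19)=1+3=4, 1+coins_for(18)=1+3=4, 1+coins_for(17)=1+3=4) = 4
coins_for(26) = min(1+coins_for(25)=1+4=5, 1+coins_for(22)=1+3=4, 1+coins_for(20)=1+3=4, 1+coins_for(19)=1+3=4, 1+coins_for(18)=1+3=4) = 4
coins_for(27) = min(1+coins_for(26)=1+4=5, 1+coins_for(23)=1+3=4, 1+coins_for(21)=1+3=4, 1+coins_for(20)=1+3=4, 1+coins_for(19)=1+3=4) = 4
coins_for(28) = min(1+coins_for(27)=1+4=5, 1+coins_for(24)=1+3=4, 1+coins_for(22)=1+3=4, 1+coins_for(21)=1+3=4, 1+coins_for(20)=1+3=4) = 4
coins_for(29) = min(1+coins_for(28)=1+4=5, 1+coins_for(25)=1+4=5, 1+coins_for(23)=1+3=4, 1+coins_for(22)=1+3=4, 1+coins_for(21)=1+3=4) = 4
coins_for(30) = min(1+coins_for(29)=1+4=5, 1+coins_for(26)=1+4=5, 1+coins_for(24)=1+3=4, 1+coins_for(23)=1+3=4, 1+coins_for(22)=1+3=4) = 4
coins_for(31) = min(1+coins_for(30)=1+4=5, 1+coins_for(27)=1+4=5, 1+coins_for(25)=1+4=5, 1+coins_for(24)=1+3=4, 1+coins_for(23)=1+3=4) = 4
coins_for(32) = min(1+coins_for(31)=1+4=5, 1+coins_for(28)=1+4=5, 1+coins_for(26)=1+4=5, 1+coins_for(25)=1+4=5, 1+coins_for(24)=1+3=4) = 4
coins_for(33) = min(1+coins_for(32)=1+4=5, 1+coins_for(29)=1+4=5, 1+coins_for(27)=1+4=5, 1+coins_for(26)=1+4=5, 1+coins_for(25)=1+4=5) = 5

5


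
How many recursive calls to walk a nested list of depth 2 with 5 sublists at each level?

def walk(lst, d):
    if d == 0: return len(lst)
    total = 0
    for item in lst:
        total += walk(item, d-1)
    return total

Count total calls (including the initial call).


At depth 0 (root): 1 call
At depth 1: each of 1 parents calls walk on 5 children = 5 calls
At depth 2: each of 5 parents calls walk on 5 children = 25 calls
Total: 1 + 5 + 25 = 31

31


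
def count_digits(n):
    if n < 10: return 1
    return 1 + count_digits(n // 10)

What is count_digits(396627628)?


count_digits(396627628) = 1 + count_digits(39662762)
count_digits(39662762) = 1 + count_digits(3966276)
count_digits(3966276) = 1 + count_digits(396627)
count_digits(396627) = 1 + count_digits(39662)
count_digits(39662) = 1 + count_digits(3966)
count_digits(3966) = 1 + count_digits(396)
count_digits(396) = 1 + count_digits(39)
count_digits(39) = 1 + count_digits(3)
count_digits(3) = 1  (base case: 3 < 10)
Unwinding: 1 + 1 + 1 + 1 + 1 + 1 + 1 + 1 + 1 = 9

9


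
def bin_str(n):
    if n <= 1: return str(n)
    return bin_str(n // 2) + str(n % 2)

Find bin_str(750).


bin_str(750) = bin_str(375) + '0'
bin_str(375) = bin_str(187) + '1'
bin_str(187) = bin_str(93) + '1'
bin_str(93) = bin_str(46) + '1'
bin_str(46) = bin_str(23) + '0'
bin_str(23) = bin_str(11) + '1'
bin_str(11) = bin_str(5) + '1'
bin_str(5) = bin_str(2) + '1'
bin_str(2) = bin_str(1) + '0'
bin_str(1) = '1'  (base case)
Concatenating: '1' + '0' + '1' + '1' + '1' + '0' + '1' + '1' + '1' + '0' = '1011101110'

1011101110


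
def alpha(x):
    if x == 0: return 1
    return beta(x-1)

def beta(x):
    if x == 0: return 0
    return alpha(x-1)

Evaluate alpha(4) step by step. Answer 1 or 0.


alpha(4) = beta(3)
beta(3) = alpha(2)
alpha(2) = beta(1)
beta(1) = alpha(0)
alpha(0) = 1  (base case)
Result: 1

1


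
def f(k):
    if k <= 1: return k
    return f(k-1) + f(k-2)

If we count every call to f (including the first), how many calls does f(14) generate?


Let C(n) = total calls for f(n)
C(0) = 1, C(1) = 1
C(2) = 1 + C(1) + C(0) = 1 + 1 + 1 = 3
C(3) = 1 + C(2) + C(1) = 1 + 3 + 1 = 5
C(4) = 1 + C(3) + C(2) = 1 + 5 + 3 = 9
C(5) = 1 + C(4) + C(3) = 1 + 9 + 5 = 15
C(6) = 1 + C(5) + C(4) = 1 + 15 + 9 = 25
C(7) = 1 + C(6) + C(5) = 1 + 25 + 15 = 41
C(8) = 1 + C(7) + C(6) = 1 + 41 + 25 = 67
C(9) = 1 + C(8) + C(7) = 1 + 67 + 41 = 109
C(10) = 1 + C(9) + C(8) = 1 + 109 + 67 = 177
C(11) = 1 + C(10) + C(9) = 1 + 177 + 109 = 287
C(12) = 1 + C(11) + C(10) = 1 + 287 + 177 = 465
C(13) = 1 + C(12) + C(11) = 1 + 465 + 287 = 753
C(14) = 1 + C(13) + C(12) = 1 + 753 + 465 = 1219

1219


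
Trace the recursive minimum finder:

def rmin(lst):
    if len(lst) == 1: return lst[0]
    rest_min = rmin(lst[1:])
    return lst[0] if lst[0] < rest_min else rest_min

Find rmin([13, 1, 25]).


rmin([13, 1, 25]): compare 13 with rmin([1, 25])
rmin([1, 25]): compare 1 with rmin([25])
rmin([25]) = 25  (base case)
Compare 1 with 25 -> 1
Compare 13 with 1 -> 1

1


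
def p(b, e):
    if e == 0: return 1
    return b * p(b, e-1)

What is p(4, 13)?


p(4, 13)
= 4 * p(4, 12)
= 4 * 4 * p(4, 11)
= 4 * 4 * 4 * p(4, 10)
= 4 * 4 * 4 * 4 * p(4, 9)
= 4 * 4 * 4 * 4 * 4 * p(4, 8)
= 4 * 4 * 4 * 4 * 4 * 4 * p(4, 7)
= 4 * 4 * 4 * 4 * 4 * 4 * 4 * p(4, 6)
= 4 * 4 * 4 * 4 * 4 * 4 * 4 * 4 * p(4, 5)
= 4 * 4 * 4 * 4 * 4 * 4 * 4 * 4 * 4 * p(4, 4)
= 4 * 4 * 4 * 4 * 4 * 4 * 4 * 4 * 4 * 4 * p(4, 3)
= 4 * 4 * 4 * 4 * 4 * 4 * 4 * 4 * 4 * 4 * 4 * p(4, 2)
= 4 * 4 * 4 * 4 * 4 * 4 * 4 * 4 * 4 * 4 * 4 * 4 * p(4, 1)
= 4 * 4 * 4 * 4 * 4 * 4 * 4 * 4 * 4 * 4 * 4 * 4 * 4 * p(4, 0)
= 4 * 4 * 4 * 4 * 4 * 4 * 4 * 4 * 4 * 4 * 4 * 4 * 4 * 1
= 67108864

67108864


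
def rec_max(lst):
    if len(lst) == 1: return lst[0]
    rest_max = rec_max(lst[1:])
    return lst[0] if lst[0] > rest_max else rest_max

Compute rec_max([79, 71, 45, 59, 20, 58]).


rec_max([79, 71, 45, 59, 20, 58]): compare 79 with rec_max([71, 45, 59, 20, 58])
rec_max([71, 45, 59, 20, 58]): compare 71 with rec_max([45, 59, 20, 58])
rec_max([45, 59, 20, 58]): compare 45 with rec_max([59, 20, 58])
rec_max([59, 20, 58]): compare 59 with rec_max([20, 58])
rec_max([20, 58]): compare 20 with rec_max([58])
rec_max([58]) = 58  (base case)
Compare 20 with 58 -> 58
Compare 59 with 58 -> 59
Compare 45 with 59 -> 59
Compare 71 with 59 -> 71
Compare 79 with 71 -> 79

79


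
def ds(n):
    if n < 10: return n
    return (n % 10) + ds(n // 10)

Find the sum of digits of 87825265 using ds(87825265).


ds(87825265) = 5 + ds(8782526)
ds(8782526) = 6 + ds(878252)
ds(878252) = 2 + ds(87825)
ds(87825) = 5 + ds(8782)
ds(8782) = 2 + ds(878)
ds(878) = 8 + ds(87)
ds(87) = 7 + ds(8)
ds(8) = 8  (base case)
Total: 5 + 6 + 2 + 5 + 2 + 8 + 7 + 8 = 43

43


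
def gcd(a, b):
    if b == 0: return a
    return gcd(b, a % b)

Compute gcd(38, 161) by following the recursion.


gcd(38, 161) = gcd(161, 38)
gcd(161, 38) = gcd(38, 9)
gcd(38, 9) = gcd(9, 2)
gcd(9, 2) = gcd(2, 1)
gcd(2, 1) = gcd(1, 0)
gcd(1, 0) = 1  (base case)

1


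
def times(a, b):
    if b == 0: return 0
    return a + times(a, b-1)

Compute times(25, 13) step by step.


times(25, 13) = 25 + times(25, 12)
times(25, 12) = 25 + times(25, 11)
times(25, 11) = 25 + times(25, 10)
times(25, 10) = 25 + times(25, 9)
times(25, 9) = 25 + times(25, 8)
times(25, 8) = 25 + times(25, 7)
times(25, 7) = 25 + times(25, 6)
times(25, 6) = 25 + times(25, 5)
times(25, 5) = 25 + times(25, 4)
times(25, 4) = 25 + times(25, 3)
times(25, 3) = 25 + times(25, 2)
times(25, 2) = 25 + times(25, 1)
times(25, 1) = 25 + times(25, 0)
times(25, 0) = 0  (base case)
Total: 25 + 25 + 25 + 25 + 25 + 25 + 25 + 25 + 25 + 25 + 25 + 25 + 25 + 0 = 325

325


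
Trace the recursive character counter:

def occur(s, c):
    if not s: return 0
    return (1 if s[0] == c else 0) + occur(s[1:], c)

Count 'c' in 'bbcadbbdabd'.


s[0]='b' != 'c' -> 0
s[0]='b' != 'c' -> 0
s[0]='c' == 'c' -> 1
s[0]='a' != 'c' -> 0
s[0]='d' != 'c' -> 0
s[0]='b' != 'c' -> 0
s[0]='b' != 'c' -> 0
s[0]='d' != 'c' -> 0
s[0]='a' != 'c' -> 0
s[0]='b' != 'c' -> 0
s[0]='d' != 'c' -> 0
Sum: 0 + 0 + 1 + 0 + 0 + 0 + 0 + 0 + 0 + 0 + 0 = 1

1


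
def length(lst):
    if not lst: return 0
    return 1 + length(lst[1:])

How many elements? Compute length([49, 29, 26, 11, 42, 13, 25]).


length([49, 29, 26, 11, 42, 13, 25]) = 1 + length([29, 26, 11, 42, 13, 25])
length([29, 26, 11, 42, 13, 25]) = 1 + length([26, 11, 42, 13, 25])
length([26, 11, 42, 13, 25]) = 1 + length([11, 42, 13, 25])
length([11, 42, 13, 25]) = 1 + length([42, 13, 25])
length([42, 13, 25]) = 1 + length([13, 25])
length([13, 25]) = 1 + length([25])
length([25]) = 1 + length([])
length([]) = 0  (base case)
Unwinding: 1 + 1 + 1 + 1 + 1 + 1 + 1 + 0 = 7

7


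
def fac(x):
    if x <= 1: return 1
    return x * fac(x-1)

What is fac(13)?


fac(13)
= 13 * fac(12)
= 13 * 12 * fac(11)
= 13 * 12 * 11 * fac(10)
= 13 * 12 * 11 * 10 * fac(9)
= 13 * 12 * 11 * 10 * 9 * fac(8)
= 13 * 12 * 11 * 10 * 9 * 8 * fac(7)
= 13 * 12 * 11 * 10 * 9 * 8 * 7 * fac(6)
= 13 * 12 * 11 * 10 * 9 * 8 * 7 * 6 * fac(5)
= 13 * 12 * 11 * 10 * 9 * 8 * 7 * 6 * 5 * fac(4)
= 13 * 12 * 11 * 10 * 9 * 8 * 7 * 6 * 5 * 4 * fac(3)
= 13 * 12 * 11 * 10 * 9 * 8 * 7 * 6 * 5 * 4 * 3 * fac(2)
= 13 * 12 * 11 * 10 * 9 * 8 * 7 * 6 * 5 * 4 * 3 * 2 * fac(1)
= 13 * 12 * 11 * 10 * 9 * 8 * 7 * 6 * 5 * 4 * 3 * 2 * 1
= 6227020800

6227020800


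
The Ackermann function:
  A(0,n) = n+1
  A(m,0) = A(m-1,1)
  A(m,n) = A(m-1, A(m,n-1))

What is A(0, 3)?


A(0, 3) = 4
Result: A(0, 3) = 4

4


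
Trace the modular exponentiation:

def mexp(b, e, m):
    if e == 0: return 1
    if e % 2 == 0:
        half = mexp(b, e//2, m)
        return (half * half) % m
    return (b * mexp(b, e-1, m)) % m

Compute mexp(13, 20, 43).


mexp(13, 20, 43): e is even, compute mexp(13, 10, 43)
  mexp(13, 10, 43): e is even, compute mexp(13, 5, 43)
    mexp(13, 5, 43): e is odd, compute mexp(13, 4, 43)
      mexp(13, 4, 43): e is even, compute mexp(13, 2, 43)
        mexp(13, 2, 43): e is even, compute mexp(13, 1, 43)
          mexp(13, 1, 43): e is odd, compute mexp(13, 0, 43)
          mexp(13, 0, 43) = 1
          (13 * 1) % 43 = 13
        half=13, (13*13) % 43 = 40
      half=40, (40*40) % 43 = 9
    (13 * 9) % 43 = 31
  half=31, (31*31) % 43 = 15
half=15, (15*15) % 43 = 10

10


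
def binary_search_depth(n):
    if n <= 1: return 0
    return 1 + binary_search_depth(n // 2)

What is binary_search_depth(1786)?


1786 / 2 = 893
893 / 2 = 446
446 / 2 = 223
223 / 2 = 111
111 / 2 = 55
55 / 2 = 27
27 / 2 = 13
13 / 2 = 6
6 / 2 = 3
3 / 2 = 1
Reached 1 after 10 halvings

10


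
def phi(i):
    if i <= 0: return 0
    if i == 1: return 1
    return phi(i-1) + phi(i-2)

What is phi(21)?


Computing phi(21) bottom-up:
phi(0) = 0
phi(1) = 1
phi(2) = phi(1) + phi(0) = 1 + 0 = 1
phi(3) = phi(2) + phi(1) = 1 + 1 = 2
phi(4) = phi(3) + phi(2) = 2 + 1 = 3
phi(5) = phi(4) + phi(3) = 3 + 2 = 5
phi(6) = phi(5) + phi(4) = 5 + 3 = 8
phi(7) = phi(6) + phi(5) = 8 + 5 = 13
phi(8) = phi(7) + phi(6) = 13 + 8 = 21
phi(9) = phi(8) + phi(7) = 21 + 13 = 34
phi(10) = phi(9) + phi(8) = 34 + 21 = 55
phi(11) = phi(10) + phi(9) = 55 + 34 = 89
phi(12) = phi(11) + phi(10) = 89 + 55 = 144
phi(13) = phi(12) + phi(11) = 144 + 89 = 233
phi(14) = phi(13) + phi(12) = 233 + 144 = 377
phi(15) = phi(14) + phi(13) = 377 + 233 = 610
phi(16) = phi(15) + phi(14) = 610 + 377 = 987
phi(17) = phi(16) + phi(15) = 987 + 610 = 1597
phi(18) = phi(17) + phi(16) = 1597 + 987 = 2584
phi(19) = phi(18) + phi(17) = 2584 + 1597 = 4181
phi(20) = phi(19) + phi(18) = 4181 + 2584 = 6765
phi(21) = phi(20) + phi(19) = 6765 + 4181 = 10946

10946


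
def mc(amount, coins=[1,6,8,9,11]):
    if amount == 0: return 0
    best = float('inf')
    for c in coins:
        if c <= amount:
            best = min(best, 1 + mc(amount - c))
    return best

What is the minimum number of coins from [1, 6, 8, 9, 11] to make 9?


Building up with DP:
mc(0) = 0
mc(1) = min(1+mc(0)=1+0=1) = 1
mc(2) = min(1+mc(1)=1+1=2) = 2
mc(3) = min(1+mc(2)=1+2=3) = 3
mc(4) = min(1+mc(3)=1+3=4) = 4
mc(5) = min(1+mc(4)=1+4=5) = 5
mc(6) = min(1+mc(5)=1+5=6, 1+mc(0)=1+0=1) = 1
mc(7) = min(1+mc(6)=1+1=2, 1+mc(1)=1+1=2) = 2
mc(8) = min(1+mc(7)=1+2=3, 1+mc(2)=1+2=3, 1+mc(0)=1+0=1) = 1
mc(9) = min(1+mc(8)=1+1=2, 1+mc(3)=1+3=4, 1+mc(1)=1+1=2, 1+mc(0)=1+0=1) = 1

1


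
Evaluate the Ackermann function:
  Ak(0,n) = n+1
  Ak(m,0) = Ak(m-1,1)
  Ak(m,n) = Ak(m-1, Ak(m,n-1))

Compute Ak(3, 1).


Ak(3, 1) = Ak(2, Ak(3, 0))
  Ak(3, 0) = Ak(2, 1)
    Ak(2, 1) = Ak(1, Ak(2, 0))
      Ak(2, 0) = Ak(1, 1)
        Ak(1, 1) = Ak(0, Ak(1, 0))
          Ak(1, 0) = Ak(0, 1)
          Ak(0, 1) = 2
          = Ak(0, 2)
          Ak(0, 2) = 3
      = Ak(1, 3)
      Ak(1, 3) = Ak(0, Ak(1, 2))
        Ak(1, 2) = Ak(0, Ak(1, 1))
          Ak(1, 1) = Ak(0, Ak(1, 0))
          Ak(1, 0) = Ak(0, 1)
          Ak(0, 1) = 2
            = Ak(0, 2)
          Ak(0, 2) = 3
          = Ak(0, 3)
          Ak(0, 3) = 4
        = Ak(0, 4)
        Ak(0, 4) = 5
  = Ak(2, 5)
  Ak(2, 5) = Ak(1, Ak(2, 4))
    Ak(2, 4) = Ak(1, Ak(2, 3))
      Ak(2, 3) = Ak(1, Ak(2, 2))
... (trace truncated)
Result: Ak(3, 1) = 13

13


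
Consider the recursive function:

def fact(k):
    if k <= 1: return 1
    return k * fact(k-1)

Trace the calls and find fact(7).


fact(7)
= 7 * fact(6)
= 7 * 6 * fact(5)
= 7 * 6 * 5 * fact(4)
= 7 * 6 * 5 * 4 * fact(3)
= 7 * 6 * 5 * 4 * 3 * fact(2)
= 7 * 6 * 5 * 4 * 3 * 2 * fact(1)
= 7 * 6 * 5 * 4 * 3 * 2 * 1
= 5040

5040


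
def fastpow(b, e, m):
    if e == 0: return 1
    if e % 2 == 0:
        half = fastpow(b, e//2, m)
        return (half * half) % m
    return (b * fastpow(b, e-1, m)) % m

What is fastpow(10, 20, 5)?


fastpow(10, 20, 5): e is even, compute fastpow(10, 10, 5)
  fastpow(10, 10, 5): e is even, compute fastpow(10, 5, 5)
    fastpow(10, 5, 5): e is odd, compute fastpow(10, 4, 5)
      fastpow(10, 4, 5): e is even, compute fastpow(10, 2, 5)
        fastpow(10, 2, 5): e is even, compute fastpow(10, 1, 5)
          fastpow(10, 1, 5): e is odd, compute fastpow(10, 0, 5)
          fastpow(10, 0, 5) = 1
          (10 * 1) % 5 = 0
        half=0, (0*0) % 5 = 0
      half=0, (0*0) % 5 = 0
    (10 * 0) % 5 = 0
  half=0, (0*0) % 5 = 0
half=0, (0*0) % 5 = 0

0


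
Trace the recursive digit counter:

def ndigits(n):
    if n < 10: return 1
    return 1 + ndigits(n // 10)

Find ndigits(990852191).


ndigits(990852191) = 1 + ndigits(99085219)
ndigits(99085219) = 1 + ndigits(9908521)
ndigits(9908521) = 1 + ndigits(990852)
ndigits(990852) = 1 + ndigits(99085)
ndigits(99085) = 1 + ndigits(9908)
ndigits(9908) = 1 + ndigits(990)
ndigits(990) = 1 + ndigits(99)
ndigits(99) = 1 + ndigits(9)
ndigits(9) = 1  (base case: 9 < 10)
Unwinding: 1 + 1 + 1 + 1 + 1 + 1 + 1 + 1 + 1 = 9

9


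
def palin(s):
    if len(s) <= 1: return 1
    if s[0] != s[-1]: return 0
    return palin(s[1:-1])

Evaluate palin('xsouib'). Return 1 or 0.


palin('xsouib'): s[0]='x' != s[-1]='b' -> return 0
Result: 0 (not a palindrome)

0


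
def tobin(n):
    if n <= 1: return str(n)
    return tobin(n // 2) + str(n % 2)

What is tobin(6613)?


tobin(6613) = tobin(3306) + '1'
tobin(3306) = tobin(1653) + '0'
tobin(1653) = tobin(826) + '1'
tobin(826) = tobin(413) + '0'
tobin(413) = tobin(206) + '1'
tobin(206) = tobin(103) + '0'
tobin(103) = tobin(51) + '1'
tobin(51) = tobin(25) + '1'
tobin(25) = tobin(12) + '1'
tobin(12) = tobin(6) + '0'
tobin(6) = tobin(3) + '0'
tobin(3) = tobin(1) + '1'
tobin(1) = '1'  (base case)
Concatenating: '1' + '1' + '0' + '0' + '1' + '1' + '1' + '0' + '1' + '0' + '1' + '0' + '1' = '1100111010101'

1100111010101


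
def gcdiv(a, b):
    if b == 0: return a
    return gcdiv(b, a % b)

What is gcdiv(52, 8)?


gcdiv(52, 8) = gcdiv(8, 4)
gcdiv(8, 4) = gcdiv(4, 0)
gcdiv(4, 0) = 4  (base case)

4


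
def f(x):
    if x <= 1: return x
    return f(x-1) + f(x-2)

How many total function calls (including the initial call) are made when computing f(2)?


Let C(n) = total calls for f(n)
C(0) = 1, C(1) = 1
C(2) = 1 + C(1) + C(0) = 1 + 1 + 1 = 3

3


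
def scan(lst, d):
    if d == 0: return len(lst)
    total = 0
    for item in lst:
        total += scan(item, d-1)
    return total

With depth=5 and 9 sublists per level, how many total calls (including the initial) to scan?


At depth 0 (root): 1 call
At depth 1: each of 1 parents calls scan on 9 children = 9 calls
At depth 2: each of 9 parents calls scan on 9 children = 81 calls
At depth 3: each of 81 parents calls scan on 9 children = 729 calls
At depth 4: each of 729 parents calls scan on 9 children = 6561 calls
At depth 5: each of 6561 parents calls scan on 9 children = 59049 calls
Total: 1 + 9 + 81 + 729 + 6561 + 59049 = 66430

66430


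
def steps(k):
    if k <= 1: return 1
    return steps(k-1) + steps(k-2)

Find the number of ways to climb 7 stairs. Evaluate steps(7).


Building up from base cases:
steps(0) = 1
steps(1) = 1
steps(2) = steps(1) + steps(0) = 1 + 1 = 2
steps(3) = steps(2) + steps(1) = 2 + 1 = 3
steps(4) = steps(3) + steps(2) = 3 + 2 = 5
steps(5) = steps(4) + steps(3) = 5 + 3 = 8
steps(6) = steps(5) + steps(4) = 8 + 5 = 13
steps(7) = steps(6) + steps(5) = 13 + 8 = 21

21


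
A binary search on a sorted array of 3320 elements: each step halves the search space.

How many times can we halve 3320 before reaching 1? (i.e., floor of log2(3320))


3320 / 2 = 1660
1660 / 2 = 830
830 / 2 = 415
415 / 2 = 207
207 / 2 = 103
103 / 2 = 51
51 / 2 = 25
25 / 2 = 12
12 / 2 = 6
6 / 2 = 3
3 / 2 = 1
Reached 1 after 11 halvings

11


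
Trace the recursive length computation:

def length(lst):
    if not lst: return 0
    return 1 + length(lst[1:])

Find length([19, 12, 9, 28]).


length([19, 12, 9, 28]) = 1 + length([12, 9, 28])
length([12, 9, 28]) = 1 + length([9, 28])
length([9, 28]) = 1 + length([28])
length([28]) = 1 + length([])
length([]) = 0  (base case)
Unwinding: 1 + 1 + 1 + 1 + 0 = 4

4


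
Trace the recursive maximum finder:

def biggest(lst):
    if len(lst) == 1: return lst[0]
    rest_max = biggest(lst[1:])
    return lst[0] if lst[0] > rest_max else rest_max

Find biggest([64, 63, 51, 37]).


biggest([64, 63, 51, 37]): compare 64 with biggest([63, 51, 37])
biggest([63, 51, 37]): compare 63 with biggest([51, 37])
biggest([51, 37]): compare 51 with biggest([37])
biggest([37]) = 37  (base case)
Compare 51 with 37 -> 51
Compare 63 with 51 -> 63
Compare 64 with 63 -> 64

64


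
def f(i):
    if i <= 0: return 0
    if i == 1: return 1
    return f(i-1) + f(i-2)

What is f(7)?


Computing f(7) bottom-up:
f(0) = 0
f(1) = 1
f(2) = f(1) + f(0) = 1 + 0 = 1
f(3) = f(2) + f(1) = 1 + 1 = 2
f(4) = f(3) + f(2) = 2 + 1 = 3
f(5) = f(4) + f(3) = 3 + 2 = 5
f(6) = f(5) + f(4) = 5 + 3 = 8
f(7) = f(6) + f(5) = 8 + 5 = 13

13


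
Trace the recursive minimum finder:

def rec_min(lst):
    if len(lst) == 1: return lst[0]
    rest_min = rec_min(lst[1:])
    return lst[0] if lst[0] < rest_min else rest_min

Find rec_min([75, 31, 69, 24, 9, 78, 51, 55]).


rec_min([75, 31, 69, 24, 9, 78, 51, 55]): compare 75 with rec_min([31, 69, 24, 9, 78, 51, 55])
rec_min([31, 69, 24, 9, 78, 51, 55]): compare 31 with rec_min([69, 24, 9, 78, 51, 55])
rec_min([69, 24, 9, 78, 51, 55]): compare 69 with rec_min([24, 9, 78, 51, 55])
rec_min([24, 9, 78, 51, 55]): compare 24 with rec_min([9, 78, 51, 55])
rec_min([9, 78, 51, 55]): compare 9 with rec_min([78, 51, 55])
rec_min([78, 51, 55]): compare 78 with rec_min([51, 55])
rec_min([51, 55]): compare 51 with rec_min([55])
rec_min([55]) = 55  (base case)
Compare 51 with 55 -> 51
Compare 78 with 51 -> 51
Compare 9 with 51 -> 9
Compare 24 with 9 -> 9
Compare 69 with 9 -> 9
Compare 31 with 9 -> 9
Compare 75 with 9 -> 9

9


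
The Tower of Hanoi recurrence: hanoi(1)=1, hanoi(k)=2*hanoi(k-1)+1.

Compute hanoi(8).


hanoi(8) = 2 * hanoi(7) + 1
hanoi(7) = 2 * hanoi(6) + 1
hanoi(6) = 2 * hanoi(5) + 1
hanoi(5) = 2 * hanoi(4) + 1
hanoi(4) = 2 * hanoi(3) + 1
hanoi(3) = 2 * hanoi(2) + 1
hanoi(2) = 2 * hanoi(1) + 1
hanoi(1) = 1  (base case)
hanoi(2) = 2 * 1 + 1 = 3
hanoi(3) = 2 * 3 + 1 = 7
hanoi(4) = 2 * 7 + 1 = 15
hanoi(5) = 2 * 15 + 1 = 31
hanoi(6) = 2 * 31 + 1 = 63
hanoi(7) = 2 * 63 + 1 = 127
hanoi(8) = 2 * 127 + 1 = 255

255


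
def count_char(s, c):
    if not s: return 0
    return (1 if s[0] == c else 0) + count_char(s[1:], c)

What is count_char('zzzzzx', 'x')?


s[0]='z' != 'x' -> 0
s[0]='z' != 'x' -> 0
s[0]='z' != 'x' -> 0
s[0]='z' != 'x' -> 0
s[0]='z' != 'x' -> 0
s[0]='x' == 'x' -> 1
Sum: 0 + 0 + 0 + 0 + 0 + 1 = 1

1


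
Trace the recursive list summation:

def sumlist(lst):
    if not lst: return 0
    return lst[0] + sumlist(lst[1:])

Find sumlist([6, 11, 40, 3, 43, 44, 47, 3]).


sumlist([6, 11, 40, 3, 43, 44, 47, 3]) = 6 + sumlist([11, 40, 3, 43, 44, 47, 3])
sumlist([11, 40, 3, 43, 44, 47, 3]) = 11 + sumlist([40, 3, 43, 44, 47, 3])
sumlist([40, 3, 43, 44, 47, 3]) = 40 + sumlist([3, 43, 44, 47, 3])
sumlist([3, 43, 44, 47, 3]) = 3 + sumlist([43, 44, 47, 3])
sumlist([43, 44, 47, 3]) = 43 + sumlist([44, 47, 3])
sumlist([44, 47, 3]) = 44 + sumlist([47, 3])
sumlist([47, 3]) = 47 + sumlist([3])
sumlist([3]) = 3 + sumlist([])
sumlist([]) = 0  (base case)
Total: 6 + 11 + 40 + 3 + 43 + 44 + 47 + 3 + 0 = 197

197


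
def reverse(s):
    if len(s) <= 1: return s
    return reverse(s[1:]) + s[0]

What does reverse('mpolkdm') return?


reverse('mpolkdm') = reverse('polkdm') + 'm'
reverse('polkdm') = reverse('olkdm') + 'p'
reverse('olkdm') = reverse('lkdm') + 'o'
reverse('lkdm') = reverse('kdm') + 'l'
reverse('kdm') = reverse('dm') + 'k'
reverse('dm') = reverse('m') + 'd'
reverse('m') = 'm'  (base case)
Concatenating: 'm' + 'd' + 'k' + 'l' + 'o' + 'p' + 'm' = 'mdklopm'

mdklopm


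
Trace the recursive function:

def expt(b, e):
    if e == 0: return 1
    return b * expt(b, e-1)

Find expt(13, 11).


expt(13, 11)
= 13 * expt(13, 10)
= 13 * 13 * expt(13, 9)
= 13 * 13 * 13 * expt(13, 8)
= 13 * 13 * 13 * 13 * expt(13, 7)
= 13 * 13 * 13 * 13 * 13 * expt(13, 6)
= 13 * 13 * 13 * 13 * 13 * 13 * expt(13, 5)
= 13 * 13 * 13 * 13 * 13 * 13 * 13 * expt(13, 4)
= 13 * 13 * 13 * 13 * 13 * 13 * 13 * 13 * expt(13, 3)
= 13 * 13 * 13 * 13 * 13 * 13 * 13 * 13 * 13 * expt(13, 2)
= 13 * 13 * 13 * 13 * 13 * 13 * 13 * 13 * 13 * 13 * expt(13, 1)
= 13 * 13 * 13 * 13 * 13 * 13 * 13 * 13 * 13 * 13 * 13 * expt(13, 0)
= 13 * 13 * 13 * 13 * 13 * 13 * 13 * 13 * 13 * 13 * 13 * 1
= 1792160394037

1792160394037


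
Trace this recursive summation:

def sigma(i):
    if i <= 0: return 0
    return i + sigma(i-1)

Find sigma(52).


sigma(52)
= 52 + 51 + 50 + 49 + 48 + 47 + 46 + 45 + 44 + 43 + 42 + 41 + 40 + 39 + 38 + 37 + 36 + 35 + 34 + 33 + 32 + 31 + 30 + 29 + 28 + 27 + 26 + 25 + 24 + 23 + 22 + 21 + 20 + 19 + 18 + 17 + 16 + 15 + 14 + 13 + 12 + 11 + 10 + 9 + 8 + 7 + 6 + 5 + 4 + 3 + 2 + 1 + sigma(0)
= 52 + 51 + 50 + 49 + 48 + 47 + 46 + 45 + 44 + 43 + 42 + 41 + 40 + 39 + 38 + 37 + 36 + 35 + 34 + 33 + 32 + 31 + 30 + 29 + 28 + 27 + 26 + 25 + 24 + 23 + 22 + 21 + 20 + 19 + 18 + 17 + 16 + 15 + 14 + 13 + 12 + 11 + 10 + 9 + 8 + 7 + 6 + 5 + 4 + 3 + 2 + 1 + 0
= 1378

1378


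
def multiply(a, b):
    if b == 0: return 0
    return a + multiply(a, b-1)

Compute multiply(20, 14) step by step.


multiply(20, 14) = 20 + multiply(20, 13)
multiply(20, 13) = 20 + multiply(20, 12)
multiply(20, 12) = 20 + multiply(20, 11)
multiply(20, 11) = 20 + multiply(20, 10)
multiply(20, 10) = 20 + multiply(20, 9)
multiply(20, 9) = 20 + multiply(20, 8)
multiply(20, 8) = 20 + multiply(20, 7)
multiply(20, 7) = 20 + multiply(20, 6)
multiply(20, 6) = 20 + multiply(20, 5)
multiply(20, 5) = 20 + multiply(20, 4)
multiply(20, 4) = 20 + multiply(20, 3)
multiply(20, 3) = 20 + multiply(20, 2)
multiply(20, 2) = 20 + multiply(20, 1)
multiply(20, 1) = 20 + multiply(20, 0)
multiply(20, 0) = 0  (base case)
Total: 20 + 20 + 20 + 20 + 20 + 20 + 20 + 20 + 20 + 20 + 20 + 20 + 20 + 20 + 0 = 280

280


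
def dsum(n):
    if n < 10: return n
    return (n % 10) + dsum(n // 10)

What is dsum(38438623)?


dsum(38438623) = 3 + dsum(3843862)
dsum(3843862) = 2 + dsum(384386)
dsum(384386) = 6 + dsum(38438)
dsum(38438) = 8 + dsum(3843)
dsum(3843) = 3 + dsum(384)
dsum(384) = 4 + dsum(38)
dsum(38) = 8 + dsum(3)
dsum(3) = 3  (base case)
Total: 3 + 2 + 6 + 8 + 3 + 4 + 8 + 3 = 37

37


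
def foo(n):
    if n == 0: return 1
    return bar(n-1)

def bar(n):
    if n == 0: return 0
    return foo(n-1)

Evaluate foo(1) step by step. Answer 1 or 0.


foo(1) = bar(0)
bar(0) = 0  (base case)
Result: 0

0


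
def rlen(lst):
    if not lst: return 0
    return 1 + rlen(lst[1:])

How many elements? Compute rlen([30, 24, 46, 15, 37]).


rlen([30, 24, 46, 15, 37]) = 1 + rlen([24, 46, 15, 37])
rlen([24, 46, 15, 37]) = 1 + rlen([46, 15, 37])
rlen([46, 15, 37]) = 1 + rlen([15, 37])
rlen([15, 37]) = 1 + rlen([37])
rlen([37]) = 1 + rlen([])
rlen([]) = 0  (base case)
Unwinding: 1 + 1 + 1 + 1 + 1 + 0 = 5

5


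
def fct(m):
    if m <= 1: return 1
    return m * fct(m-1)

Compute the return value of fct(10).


fct(10)
= 10 * fct(9)
= 10 * 9 * fct(8)
= 10 * 9 * 8 * fct(7)
= 10 * 9 * 8 * 7 * fct(6)
= 10 * 9 * 8 * 7 * 6 * fct(5)
= 10 * 9 * 8 * 7 * 6 * 5 * fct(4)
= 10 * 9 * 8 * 7 * 6 * 5 * 4 * fct(3)
= 10 * 9 * 8 * 7 * 6 * 5 * 4 * 3 * fct(2)
= 10 * 9 * 8 * 7 * 6 * 5 * 4 * 3 * 2 * fct(1)
= 10 * 9 * 8 * 7 * 6 * 5 * 4 * 3 * 2 * 1
= 3628800

3628800


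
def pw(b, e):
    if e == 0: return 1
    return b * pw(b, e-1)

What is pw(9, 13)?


pw(9, 13)
= 9 * pw(9, 12)
= 9 * 9 * pw(9, 11)
= 9 * 9 * 9 * pw(9, 10)
= 9 * 9 * 9 * 9 * pw(9, 9)
= 9 * 9 * 9 * 9 * 9 * pw(9, 8)
= 9 * 9 * 9 * 9 * 9 * 9 * pw(9, 7)
= 9 * 9 * 9 * 9 * 9 * 9 * 9 * pw(9, 6)
= 9 * 9 * 9 * 9 * 9 * 9 * 9 * 9 * pw(9, 5)
= 9 * 9 * 9 * 9 * 9 * 9 * 9 * 9 * 9 * pw(9, 4)
= 9 * 9 * 9 * 9 * 9 * 9 * 9 * 9 * 9 * 9 * pw(9, 3)
= 9 * 9 * 9 * 9 * 9 * 9 * 9 * 9 * 9 * 9 * 9 * pw(9, 2)
= 9 * 9 * 9 * 9 * 9 * 9 * 9 * 9 * 9 * 9 * 9 * 9 * pw(9, 1)
= 9 * 9 * 9 * 9 * 9 * 9 * 9 * 9 * 9 * 9 * 9 * 9 * 9 * pw(9, 0)
= 9 * 9 * 9 * 9 * 9 * 9 * 9 * 9 * 9 * 9 * 9 * 9 * 9 * 1
= 2541865828329

2541865828329


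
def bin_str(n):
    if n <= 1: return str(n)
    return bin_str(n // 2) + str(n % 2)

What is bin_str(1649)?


bin_str(1649) = bin_str(824) + '1'
bin_str(824) = bin_str(412) + '0'
bin_str(412) = bin_str(206) + '0'
bin_str(206) = bin_str(103) + '0'
bin_str(103) = bin_str(51) + '1'
bin_str(51) = bin_str(25) + '1'
bin_str(25) = bin_str(12) + '1'
bin_str(12) = bin_str(6) + '0'
bin_str(6) = bin_str(3) + '0'
bin_str(3) = bin_str(1) + '1'
bin_str(1) = '1'  (base case)
Concatenating: '1' + '1' + '0' + '0' + '1' + '1' + '1' + '0' + '0' + '0' + '1' = '11001110001'

11001110001


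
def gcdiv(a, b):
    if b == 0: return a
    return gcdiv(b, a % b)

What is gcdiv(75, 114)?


gcdiv(75, 114) = gcdiv(114, 75)
gcdiv(114, 75) = gcdiv(75, 39)
gcdiv(75, 39) = gcdiv(39, 36)
gcdiv(39, 36) = gcdiv(36, 3)
gcdiv(36, 3) = gcdiv(3, 0)
gcdiv(3, 0) = 3  (base case)

3


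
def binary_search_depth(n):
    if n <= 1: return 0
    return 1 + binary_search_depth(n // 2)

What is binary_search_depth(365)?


365 / 2 = 182
182 / 2 = 91
91 / 2 = 45
45 / 2 = 22
22 / 2 = 11
11 / 2 = 5
5 / 2 = 2
2 / 2 = 1
Reached 1 after 8 halvings

8


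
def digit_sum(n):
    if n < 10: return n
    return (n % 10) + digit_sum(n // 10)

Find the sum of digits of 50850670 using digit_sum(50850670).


digit_sum(50850670) = 0 + digit_sum(5085067)
digit_sum(5085067) = 7 + digit_sum(508506)
digit_sum(508506) = 6 + digit_sum(50850)
digit_sum(50850) = 0 + digit_sum(5085)
digit_sum(5085) = 5 + digit_sum(508)
digit_sum(508) = 8 + digit_sum(50)
digit_sum(50) = 0 + digit_sum(5)
digit_sum(5) = 5  (base case)
Total: 0 + 7 + 6 + 0 + 5 + 8 + 0 + 5 = 31

31


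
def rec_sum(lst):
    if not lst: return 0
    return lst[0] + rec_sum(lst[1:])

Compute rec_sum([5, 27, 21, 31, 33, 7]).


rec_sum([5, 27, 21, 31, 33, 7]) = 5 + rec_sum([27, 21, 31, 33, 7])
rec_sum([27, 21, 31, 33, 7]) = 27 + rec_sum([21, 31, 33, 7])
rec_sum([21, 31, 33, 7]) = 21 + rec_sum([31, 33, 7])
rec_sum([31, 33, 7]) = 31 + rec_sum([33, 7])
rec_sum([33, 7]) = 33 + rec_sum([7])
rec_sum([7]) = 7 + rec_sum([])
rec_sum([]) = 0  (base case)
Total: 5 + 27 + 21 + 31 + 33 + 7 + 0 = 124

124


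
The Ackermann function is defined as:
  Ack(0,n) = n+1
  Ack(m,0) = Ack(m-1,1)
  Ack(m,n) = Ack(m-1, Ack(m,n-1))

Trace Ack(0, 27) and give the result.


Ack(0, 27) = 28
Result: Ack(0, 27) = 28

28


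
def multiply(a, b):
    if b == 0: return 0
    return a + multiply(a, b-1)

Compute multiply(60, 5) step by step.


multiply(60, 5) = 60 + multiply(60, 4)
multiply(60, 4) = 60 + multiply(60, 3)
multiply(60, 3) = 60 + multiply(60, 2)
multiply(60, 2) = 60 + multiply(60, 1)
multiply(60, 1) = 60 + multiply(60, 0)
multiply(60, 0) = 0  (base case)
Total: 60 + 60 + 60 + 60 + 60 + 0 = 300

300


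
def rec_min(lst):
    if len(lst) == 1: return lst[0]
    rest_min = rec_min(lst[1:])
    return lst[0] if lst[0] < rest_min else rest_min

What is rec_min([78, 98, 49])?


rec_min([78, 98, 49]): compare 78 with rec_min([98, 49])
rec_min([98, 49]): compare 98 with rec_min([49])
rec_min([49]) = 49  (base case)
Compare 98 with 49 -> 49
Compare 78 with 49 -> 49

49


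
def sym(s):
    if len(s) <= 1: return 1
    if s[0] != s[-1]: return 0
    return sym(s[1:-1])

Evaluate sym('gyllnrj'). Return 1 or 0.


sym('gyllnrj'): s[0]='g' != s[-1]='j' -> return 0
Result: 0 (not a palindrome)

0


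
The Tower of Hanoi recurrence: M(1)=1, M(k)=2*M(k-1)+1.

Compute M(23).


M(23) = 2 * M(22) + 1
M(22) = 2 * M(21) + 1
M(21) = 2 * M(20) + 1
M(20) = 2 * M(19) + 1
M(19) = 2 * M(18) + 1
M(18) = 2 * M(17) + 1
M(17) = 2 * M(16) + 1
M(16) = 2 * M(15) + 1
M(15) = 2 * M(14) + 1
M(14) = 2 * M(13) + 1
M(13) = 2 * M(12) + 1
M(12) = 2 * M(11) + 1
M(11) = 2 * M(10) + 1
M(10) = 2 * M(9) + 1
M(9) = 2 * M(8) + 1
M(8) = 2 * M(7) + 1
M(7) = 2 * M(6) + 1
M(6) = 2 * M(5) + 1
M(5) = 2 * M(4) + 1
M(4) = 2 * M(3) + 1
M(3) = 2 * M(2) + 1
M(2) = 2 * M(1) + 1
M(1) = 1  (base case)
M(2) = 2 * 1 + 1 = 3
M(3) = 2 * 3 + 1 = 7
M(4) = 2 * 7 + 1 = 15
M(5) = 2 * 15 + 1 = 31
M(6) = 2 * 31 + 1 = 63
M(7) = 2 * 63 + 1 = 127
M(8) = 2 * 127 + 1 = 255
M(9) = 2 * 255 + 1 = 511
M(10) = 2 * 511 + 1 = 1023
M(11) = 2 * 1023 + 1 = 2047
M(12) = 2 * 2047 + 1 = 4095
M(13) = 2 * 4095 + 1 = 8191
M(14) = 2 * 8191 + 1 = 16383
M(15) = 2 * 16383 + 1 = 32767
M(16) = 2 * 32767 + 1 = 65535
M(17) = 2 * 65535 + 1 = 131071
M(18) = 2 * 131071 + 1 = 262143
M(19) = 2 * 262143 + 1 = 524287
M(20) = 2 * 524287 + 1 = 1048575
M(21) = 2 * 1048575 + 1 = 2097151
M(22) = 2 * 2097151 + 1 = 4194303
M(23) = 2 * 4194303 + 1 = 8388607

8388607


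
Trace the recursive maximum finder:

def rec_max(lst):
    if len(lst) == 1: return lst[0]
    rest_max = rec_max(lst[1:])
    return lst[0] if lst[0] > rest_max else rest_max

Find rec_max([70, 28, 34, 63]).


rec_max([70, 28, 34, 63]): compare 70 with rec_max([28, 34, 63])
rec_max([28, 34, 63]): compare 28 with rec_max([34, 63])
rec_max([34, 63]): compare 34 with rec_max([63])
rec_max([63]) = 63  (base case)
Compare 34 with 63 -> 63
Compare 28 with 63 -> 63
Compare 70 with 63 -> 70

70


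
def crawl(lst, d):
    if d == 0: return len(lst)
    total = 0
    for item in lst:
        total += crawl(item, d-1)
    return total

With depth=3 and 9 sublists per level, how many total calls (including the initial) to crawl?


At depth 0 (root): 1 call
At depth 1: each of 1 parents calls crawl on 9 children = 9 calls
At depth 2: each of 9 parents calls crawl on 9 children = 81 calls
At depth 3: each of 81 parents calls crawl on 9 children = 729 calls
Total: 1 + 9 + 81 + 729 = 820

820


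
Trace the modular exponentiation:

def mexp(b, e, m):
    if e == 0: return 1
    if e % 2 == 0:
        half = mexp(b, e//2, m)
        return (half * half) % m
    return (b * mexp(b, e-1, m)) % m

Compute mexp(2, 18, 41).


mexp(2, 18, 41): e is even, compute mexp(2, 9, 41)
  mexp(2, 9, 41): e is odd, compute mexp(2, 8, 41)
    mexp(2, 8, 41): e is even, compute mexp(2, 4, 41)
      mexp(2, 4, 41): e is even, compute mexp(2, 2, 41)
        mexp(2, 2, 41): e is even, compute mexp(2, 1, 41)
          mexp(2, 1, 41): e is odd, compute mexp(2, 0, 41)
          mexp(2, 0, 41) = 1
          (2 * 1) % 41 = 2
        half=2, (2*2) % 41 = 4
      half=4, (4*4) % 41 = 16
    half=16, (16*16) % 41 = 10
  (2 * 10) % 41 = 20
half=20, (20*20) % 41 = 31

31


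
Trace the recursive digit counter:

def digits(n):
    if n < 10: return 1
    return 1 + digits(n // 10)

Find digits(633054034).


digits(633054034) = 1 + digits(63305403)
digits(63305403) = 1 + digits(6330540)
digits(6330540) = 1 + digits(633054)
digits(633054) = 1 + digits(63305)
digits(63305) = 1 + digits(6330)
digits(6330) = 1 + digits(633)
digits(633) = 1 + digits(63)
digits(63) = 1 + digits(6)
digits(6) = 1  (base case: 6 < 10)
Unwinding: 1 + 1 + 1 + 1 + 1 + 1 + 1 + 1 + 1 = 9

9


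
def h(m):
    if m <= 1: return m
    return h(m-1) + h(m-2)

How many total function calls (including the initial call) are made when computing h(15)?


Let C(n) = total calls for h(n)
C(0) = 1, C(1) = 1
C(2) = 1 + C(1) + C(0) = 1 + 1 + 1 = 3
C(3) = 1 + C(2) + C(1) = 1 + 3 + 1 = 5
C(4) = 1 + C(3) + C(2) = 1 + 5 + 3 = 9
C(5) = 1 + C(4) + C(3) = 1 + 9 + 5 = 15
C(6) = 1 + C(5) + C(4) = 1 + 15 + 9 = 25
C(7) = 1 + C(6) + C(5) = 1 + 25 + 15 = 41
C(8) = 1 + C(7) + C(6) = 1 + 41 + 25 = 67
C(9) = 1 + C(8) + C(7) = 1 + 67 + 41 = 109
C(10) = 1 + C(9) + C(8) = 1 + 109 + 67 = 177
C(11) = 1 + C(10) + C(9) = 1 + 177 + 109 = 287
C(12) = 1 + C(11) + C(10) = 1 + 287 + 177 = 465
C(13) = 1 + C(12) + C(11) = 1 + 465 + 287 = 753
C(14) = 1 + C(13) + C(12) = 1 + 753 + 465 = 1219
C(15) = 1 + C(14) + C(13) = 1 + 1219 + 753 = 1973

1973


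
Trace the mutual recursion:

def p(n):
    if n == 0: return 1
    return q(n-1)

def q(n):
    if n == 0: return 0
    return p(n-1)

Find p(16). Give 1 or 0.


p(16) = q(15)
q(15) = p(14)
p(14) = q(13)
q(13) = p(12)
p(12) = q(11)
q(11) = p(10)
p(10) = q(9)
q(9) = p(8)
p(8) = q(7)
q(7) = p(6)
p(6) = q(5)
q(5) = p(4)
p(4) = q(3)
q(3) = p(2)
p(2) = q(1)
q(1) = p(0)
p(0) = 1  (base case)
Result: 1

1


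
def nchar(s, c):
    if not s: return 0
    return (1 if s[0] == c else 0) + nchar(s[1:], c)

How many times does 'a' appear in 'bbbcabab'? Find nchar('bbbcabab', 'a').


s[0]='b' != 'a' -> 0
s[0]='b' != 'a' -> 0
s[0]='b' != 'a' -> 0
s[0]='c' != 'a' -> 0
s[0]='a' == 'a' -> 1
s[0]='b' != 'a' -> 0
s[0]='a' == 'a' -> 1
s[0]='b' != 'a' -> 0
Sum: 0 + 0 + 0 + 0 + 1 + 0 + 1 + 0 = 2

2


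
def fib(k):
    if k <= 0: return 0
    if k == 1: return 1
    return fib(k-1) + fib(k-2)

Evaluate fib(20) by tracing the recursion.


Computing fib(20) bottom-up:
fib(0) = 0
fib(1) = 1
fib(2) = fib(1) + fib(0) = 1 + 0 = 1
fib(3) = fib(2) + fib(1) = 1 + 1 = 2
fib(4) = fib(3) + fib(2) = 2 + 1 = 3
fib(5) = fib(4) + fib(3) = 3 + 2 = 5
fib(6) = fib(5) + fib(4) = 5 + 3 = 8
fib(7) = fib(6) + fib(5) = 8 + 5 = 13
fib(8) = fib(7) + fib(6) = 13 + 8 = 21
fib(9) = fib(8) + fib(7) = 21 + 13 = 34
fib(10) = fib(9) + fib(8) = 34 + 21 = 55
fib(11) = fib(10) + fib(9) = 55 + 34 = 89
fib(12) = fib(11) + fib(10) = 89 + 55 = 144
fib(13) = fib(12) + fib(11) = 144 + 89 = 233
fib(14) = fib(13) + fib(12) = 233 + 144 = 377
fib(15) = fib(14) + fib(13) = 377 + 233 = 610
fib(16) = fib(15) + fib(14) = 610 + 377 = 987
fib(17) = fib(16) + fib(15) = 987 + 610 = 1597
fib(18) = fib(17) + fib(16) = 1597 + 987 = 2584
fib(19) = fib(18) + fib(17) = 2584 + 1597 = 4181
fib(20) = fib(19) + fib(18) = 4181 + 2584 = 6765

6765
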